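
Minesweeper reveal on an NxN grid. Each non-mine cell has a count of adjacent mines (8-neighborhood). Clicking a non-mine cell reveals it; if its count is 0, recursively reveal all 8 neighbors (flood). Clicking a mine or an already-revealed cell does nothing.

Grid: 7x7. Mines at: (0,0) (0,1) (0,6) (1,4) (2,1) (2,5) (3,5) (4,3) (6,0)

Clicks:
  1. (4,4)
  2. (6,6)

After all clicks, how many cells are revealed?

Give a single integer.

Answer: 15

Derivation:
Click 1 (4,4) count=2: revealed 1 new [(4,4)] -> total=1
Click 2 (6,6) count=0: revealed 14 new [(4,5) (4,6) (5,1) (5,2) (5,3) (5,4) (5,5) (5,6) (6,1) (6,2) (6,3) (6,4) (6,5) (6,6)] -> total=15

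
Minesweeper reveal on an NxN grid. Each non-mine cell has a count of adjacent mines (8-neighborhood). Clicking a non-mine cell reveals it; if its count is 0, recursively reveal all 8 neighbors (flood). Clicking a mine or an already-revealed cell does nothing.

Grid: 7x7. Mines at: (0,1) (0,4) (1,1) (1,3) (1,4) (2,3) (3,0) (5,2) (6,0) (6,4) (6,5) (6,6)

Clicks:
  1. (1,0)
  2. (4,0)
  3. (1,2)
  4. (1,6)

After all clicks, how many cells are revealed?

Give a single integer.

Answer: 22

Derivation:
Click 1 (1,0) count=2: revealed 1 new [(1,0)] -> total=1
Click 2 (4,0) count=1: revealed 1 new [(4,0)] -> total=2
Click 3 (1,2) count=4: revealed 1 new [(1,2)] -> total=3
Click 4 (1,6) count=0: revealed 19 new [(0,5) (0,6) (1,5) (1,6) (2,4) (2,5) (2,6) (3,3) (3,4) (3,5) (3,6) (4,3) (4,4) (4,5) (4,6) (5,3) (5,4) (5,5) (5,6)] -> total=22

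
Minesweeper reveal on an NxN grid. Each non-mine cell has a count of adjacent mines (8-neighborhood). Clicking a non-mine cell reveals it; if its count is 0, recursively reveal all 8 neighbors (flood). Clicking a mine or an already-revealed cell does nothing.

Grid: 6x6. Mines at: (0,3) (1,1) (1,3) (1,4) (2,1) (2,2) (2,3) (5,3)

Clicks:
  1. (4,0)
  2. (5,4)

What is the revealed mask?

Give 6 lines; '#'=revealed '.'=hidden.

Answer: ......
......
......
###...
###...
###.#.

Derivation:
Click 1 (4,0) count=0: revealed 9 new [(3,0) (3,1) (3,2) (4,0) (4,1) (4,2) (5,0) (5,1) (5,2)] -> total=9
Click 2 (5,4) count=1: revealed 1 new [(5,4)] -> total=10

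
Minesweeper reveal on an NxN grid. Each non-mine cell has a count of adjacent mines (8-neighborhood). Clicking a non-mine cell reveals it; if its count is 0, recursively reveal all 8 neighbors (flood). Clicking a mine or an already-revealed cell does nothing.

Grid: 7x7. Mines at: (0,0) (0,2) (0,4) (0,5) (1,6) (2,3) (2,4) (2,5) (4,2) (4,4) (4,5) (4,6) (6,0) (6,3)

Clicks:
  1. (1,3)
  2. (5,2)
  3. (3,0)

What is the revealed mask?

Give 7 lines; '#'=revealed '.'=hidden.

Click 1 (1,3) count=4: revealed 1 new [(1,3)] -> total=1
Click 2 (5,2) count=2: revealed 1 new [(5,2)] -> total=2
Click 3 (3,0) count=0: revealed 13 new [(1,0) (1,1) (1,2) (2,0) (2,1) (2,2) (3,0) (3,1) (3,2) (4,0) (4,1) (5,0) (5,1)] -> total=15

Answer: .......
####...
###....
###....
##.....
###....
.......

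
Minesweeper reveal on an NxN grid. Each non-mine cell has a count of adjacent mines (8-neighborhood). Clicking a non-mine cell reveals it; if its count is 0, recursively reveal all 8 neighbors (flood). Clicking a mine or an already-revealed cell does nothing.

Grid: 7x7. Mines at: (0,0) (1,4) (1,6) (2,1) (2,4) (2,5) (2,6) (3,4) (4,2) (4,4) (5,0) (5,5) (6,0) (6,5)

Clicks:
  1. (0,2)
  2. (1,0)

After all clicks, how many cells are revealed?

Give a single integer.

Answer: 7

Derivation:
Click 1 (0,2) count=0: revealed 6 new [(0,1) (0,2) (0,3) (1,1) (1,2) (1,3)] -> total=6
Click 2 (1,0) count=2: revealed 1 new [(1,0)] -> total=7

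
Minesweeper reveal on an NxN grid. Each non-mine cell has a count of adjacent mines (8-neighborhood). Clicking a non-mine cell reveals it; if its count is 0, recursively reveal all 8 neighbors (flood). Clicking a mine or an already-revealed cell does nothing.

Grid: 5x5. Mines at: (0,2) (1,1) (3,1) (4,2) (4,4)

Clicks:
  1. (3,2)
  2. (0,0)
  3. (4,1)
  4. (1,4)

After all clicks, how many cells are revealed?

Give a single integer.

Click 1 (3,2) count=2: revealed 1 new [(3,2)] -> total=1
Click 2 (0,0) count=1: revealed 1 new [(0,0)] -> total=2
Click 3 (4,1) count=2: revealed 1 new [(4,1)] -> total=3
Click 4 (1,4) count=0: revealed 10 new [(0,3) (0,4) (1,2) (1,3) (1,4) (2,2) (2,3) (2,4) (3,3) (3,4)] -> total=13

Answer: 13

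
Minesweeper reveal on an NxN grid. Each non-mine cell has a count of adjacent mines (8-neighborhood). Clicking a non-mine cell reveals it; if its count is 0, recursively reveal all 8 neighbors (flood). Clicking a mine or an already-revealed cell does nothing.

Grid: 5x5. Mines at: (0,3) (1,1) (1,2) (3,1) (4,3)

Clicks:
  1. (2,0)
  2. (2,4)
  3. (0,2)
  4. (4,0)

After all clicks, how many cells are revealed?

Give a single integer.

Answer: 9

Derivation:
Click 1 (2,0) count=2: revealed 1 new [(2,0)] -> total=1
Click 2 (2,4) count=0: revealed 6 new [(1,3) (1,4) (2,3) (2,4) (3,3) (3,4)] -> total=7
Click 3 (0,2) count=3: revealed 1 new [(0,2)] -> total=8
Click 4 (4,0) count=1: revealed 1 new [(4,0)] -> total=9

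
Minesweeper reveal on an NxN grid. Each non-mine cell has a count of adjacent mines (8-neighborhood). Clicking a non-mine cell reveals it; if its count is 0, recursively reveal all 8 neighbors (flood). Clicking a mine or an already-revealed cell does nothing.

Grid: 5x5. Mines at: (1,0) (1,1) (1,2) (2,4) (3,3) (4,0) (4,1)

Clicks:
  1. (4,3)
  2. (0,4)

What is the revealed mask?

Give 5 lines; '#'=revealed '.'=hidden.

Click 1 (4,3) count=1: revealed 1 new [(4,3)] -> total=1
Click 2 (0,4) count=0: revealed 4 new [(0,3) (0,4) (1,3) (1,4)] -> total=5

Answer: ...##
...##
.....
.....
...#.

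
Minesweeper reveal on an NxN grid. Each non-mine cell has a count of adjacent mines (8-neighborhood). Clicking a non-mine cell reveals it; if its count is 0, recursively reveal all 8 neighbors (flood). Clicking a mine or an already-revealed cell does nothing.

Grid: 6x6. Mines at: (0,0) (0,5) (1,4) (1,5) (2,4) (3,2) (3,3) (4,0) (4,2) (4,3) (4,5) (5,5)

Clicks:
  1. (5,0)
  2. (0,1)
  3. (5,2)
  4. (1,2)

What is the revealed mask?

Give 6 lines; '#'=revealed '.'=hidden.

Answer: .###..
.###..
.###..
......
......
#.#...

Derivation:
Click 1 (5,0) count=1: revealed 1 new [(5,0)] -> total=1
Click 2 (0,1) count=1: revealed 1 new [(0,1)] -> total=2
Click 3 (5,2) count=2: revealed 1 new [(5,2)] -> total=3
Click 4 (1,2) count=0: revealed 8 new [(0,2) (0,3) (1,1) (1,2) (1,3) (2,1) (2,2) (2,3)] -> total=11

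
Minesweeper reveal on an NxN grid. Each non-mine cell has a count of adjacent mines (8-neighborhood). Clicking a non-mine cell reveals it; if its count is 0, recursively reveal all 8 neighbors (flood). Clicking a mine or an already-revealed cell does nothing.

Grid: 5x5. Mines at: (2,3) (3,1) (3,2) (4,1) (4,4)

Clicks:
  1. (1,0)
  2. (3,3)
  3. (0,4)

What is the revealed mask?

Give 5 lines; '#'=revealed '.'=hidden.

Answer: #####
#####
###..
...#.
.....

Derivation:
Click 1 (1,0) count=0: revealed 13 new [(0,0) (0,1) (0,2) (0,3) (0,4) (1,0) (1,1) (1,2) (1,3) (1,4) (2,0) (2,1) (2,2)] -> total=13
Click 2 (3,3) count=3: revealed 1 new [(3,3)] -> total=14
Click 3 (0,4) count=0: revealed 0 new [(none)] -> total=14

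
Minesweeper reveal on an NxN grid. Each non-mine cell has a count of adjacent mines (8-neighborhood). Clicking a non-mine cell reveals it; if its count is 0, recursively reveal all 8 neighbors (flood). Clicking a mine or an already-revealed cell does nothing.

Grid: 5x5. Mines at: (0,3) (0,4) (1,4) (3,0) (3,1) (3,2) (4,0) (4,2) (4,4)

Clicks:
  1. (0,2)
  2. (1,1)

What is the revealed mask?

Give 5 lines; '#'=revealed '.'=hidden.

Answer: ###..
###..
###..
.....
.....

Derivation:
Click 1 (0,2) count=1: revealed 1 new [(0,2)] -> total=1
Click 2 (1,1) count=0: revealed 8 new [(0,0) (0,1) (1,0) (1,1) (1,2) (2,0) (2,1) (2,2)] -> total=9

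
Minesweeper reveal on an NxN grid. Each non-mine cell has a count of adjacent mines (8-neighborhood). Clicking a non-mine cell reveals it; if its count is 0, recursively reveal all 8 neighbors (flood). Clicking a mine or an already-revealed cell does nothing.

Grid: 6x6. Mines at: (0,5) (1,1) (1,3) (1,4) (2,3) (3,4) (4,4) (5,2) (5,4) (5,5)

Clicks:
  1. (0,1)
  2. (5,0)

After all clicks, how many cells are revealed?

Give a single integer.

Click 1 (0,1) count=1: revealed 1 new [(0,1)] -> total=1
Click 2 (5,0) count=0: revealed 11 new [(2,0) (2,1) (2,2) (3,0) (3,1) (3,2) (4,0) (4,1) (4,2) (5,0) (5,1)] -> total=12

Answer: 12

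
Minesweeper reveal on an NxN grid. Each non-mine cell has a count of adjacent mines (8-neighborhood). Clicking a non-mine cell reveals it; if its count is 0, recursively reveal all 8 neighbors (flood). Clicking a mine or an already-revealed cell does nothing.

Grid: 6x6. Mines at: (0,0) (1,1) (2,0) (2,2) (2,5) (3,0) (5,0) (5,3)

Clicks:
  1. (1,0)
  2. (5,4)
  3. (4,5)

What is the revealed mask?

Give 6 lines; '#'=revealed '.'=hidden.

Click 1 (1,0) count=3: revealed 1 new [(1,0)] -> total=1
Click 2 (5,4) count=1: revealed 1 new [(5,4)] -> total=2
Click 3 (4,5) count=0: revealed 5 new [(3,4) (3,5) (4,4) (4,5) (5,5)] -> total=7

Answer: ......
#.....
......
....##
....##
....##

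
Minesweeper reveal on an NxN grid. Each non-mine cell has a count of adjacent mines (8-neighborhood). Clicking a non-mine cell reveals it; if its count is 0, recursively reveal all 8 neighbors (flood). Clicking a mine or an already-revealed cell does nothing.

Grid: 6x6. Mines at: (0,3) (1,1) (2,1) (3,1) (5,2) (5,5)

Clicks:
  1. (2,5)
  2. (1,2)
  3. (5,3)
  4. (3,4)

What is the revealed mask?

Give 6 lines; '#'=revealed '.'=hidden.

Click 1 (2,5) count=0: revealed 18 new [(0,4) (0,5) (1,2) (1,3) (1,4) (1,5) (2,2) (2,3) (2,4) (2,5) (3,2) (3,3) (3,4) (3,5) (4,2) (4,3) (4,4) (4,5)] -> total=18
Click 2 (1,2) count=3: revealed 0 new [(none)] -> total=18
Click 3 (5,3) count=1: revealed 1 new [(5,3)] -> total=19
Click 4 (3,4) count=0: revealed 0 new [(none)] -> total=19

Answer: ....##
..####
..####
..####
..####
...#..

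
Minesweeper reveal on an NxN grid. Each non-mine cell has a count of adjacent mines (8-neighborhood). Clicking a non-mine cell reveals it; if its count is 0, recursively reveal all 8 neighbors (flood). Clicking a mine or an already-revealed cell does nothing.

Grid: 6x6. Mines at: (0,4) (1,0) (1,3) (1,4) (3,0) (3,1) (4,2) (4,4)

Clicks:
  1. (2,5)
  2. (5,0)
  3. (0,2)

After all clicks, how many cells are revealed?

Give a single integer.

Click 1 (2,5) count=1: revealed 1 new [(2,5)] -> total=1
Click 2 (5,0) count=0: revealed 4 new [(4,0) (4,1) (5,0) (5,1)] -> total=5
Click 3 (0,2) count=1: revealed 1 new [(0,2)] -> total=6

Answer: 6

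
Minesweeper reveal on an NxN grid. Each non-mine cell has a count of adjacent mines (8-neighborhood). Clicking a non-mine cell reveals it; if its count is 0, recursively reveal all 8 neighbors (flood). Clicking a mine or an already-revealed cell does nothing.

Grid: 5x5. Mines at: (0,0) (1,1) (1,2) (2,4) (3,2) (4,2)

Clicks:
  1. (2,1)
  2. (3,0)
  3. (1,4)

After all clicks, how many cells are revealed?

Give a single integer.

Answer: 7

Derivation:
Click 1 (2,1) count=3: revealed 1 new [(2,1)] -> total=1
Click 2 (3,0) count=0: revealed 5 new [(2,0) (3,0) (3,1) (4,0) (4,1)] -> total=6
Click 3 (1,4) count=1: revealed 1 new [(1,4)] -> total=7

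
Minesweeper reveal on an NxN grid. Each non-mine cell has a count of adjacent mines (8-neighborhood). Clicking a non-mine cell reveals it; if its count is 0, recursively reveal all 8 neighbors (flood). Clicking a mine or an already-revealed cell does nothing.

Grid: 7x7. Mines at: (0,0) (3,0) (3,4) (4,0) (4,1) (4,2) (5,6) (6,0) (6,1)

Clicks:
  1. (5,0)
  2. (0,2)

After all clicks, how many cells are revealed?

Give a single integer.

Click 1 (5,0) count=4: revealed 1 new [(5,0)] -> total=1
Click 2 (0,2) count=0: revealed 25 new [(0,1) (0,2) (0,3) (0,4) (0,5) (0,6) (1,1) (1,2) (1,3) (1,4) (1,5) (1,6) (2,1) (2,2) (2,3) (2,4) (2,5) (2,6) (3,1) (3,2) (3,3) (3,5) (3,6) (4,5) (4,6)] -> total=26

Answer: 26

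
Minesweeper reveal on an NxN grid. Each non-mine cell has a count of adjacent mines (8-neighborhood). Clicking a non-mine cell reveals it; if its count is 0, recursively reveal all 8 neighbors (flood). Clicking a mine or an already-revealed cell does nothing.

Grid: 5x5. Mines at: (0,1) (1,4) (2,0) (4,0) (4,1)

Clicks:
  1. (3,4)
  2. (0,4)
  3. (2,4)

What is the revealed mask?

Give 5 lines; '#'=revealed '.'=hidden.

Click 1 (3,4) count=0: revealed 14 new [(1,1) (1,2) (1,3) (2,1) (2,2) (2,3) (2,4) (3,1) (3,2) (3,3) (3,4) (4,2) (4,3) (4,4)] -> total=14
Click 2 (0,4) count=1: revealed 1 new [(0,4)] -> total=15
Click 3 (2,4) count=1: revealed 0 new [(none)] -> total=15

Answer: ....#
.###.
.####
.####
..###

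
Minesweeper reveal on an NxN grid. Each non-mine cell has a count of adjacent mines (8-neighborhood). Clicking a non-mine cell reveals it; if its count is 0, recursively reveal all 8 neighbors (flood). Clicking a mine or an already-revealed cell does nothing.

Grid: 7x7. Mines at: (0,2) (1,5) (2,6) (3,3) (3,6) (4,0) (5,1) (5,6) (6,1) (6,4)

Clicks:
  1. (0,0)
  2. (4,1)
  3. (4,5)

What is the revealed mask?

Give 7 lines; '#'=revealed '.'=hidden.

Click 1 (0,0) count=0: revealed 11 new [(0,0) (0,1) (1,0) (1,1) (1,2) (2,0) (2,1) (2,2) (3,0) (3,1) (3,2)] -> total=11
Click 2 (4,1) count=2: revealed 1 new [(4,1)] -> total=12
Click 3 (4,5) count=2: revealed 1 new [(4,5)] -> total=13

Answer: ##.....
###....
###....
###....
.#...#.
.......
.......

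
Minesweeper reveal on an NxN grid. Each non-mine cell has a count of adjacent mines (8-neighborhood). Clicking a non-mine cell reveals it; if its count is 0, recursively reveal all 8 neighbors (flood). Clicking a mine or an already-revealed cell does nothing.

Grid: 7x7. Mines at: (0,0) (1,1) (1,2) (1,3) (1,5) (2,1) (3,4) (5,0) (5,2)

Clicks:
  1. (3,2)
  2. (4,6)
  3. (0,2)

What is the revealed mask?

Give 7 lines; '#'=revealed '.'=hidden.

Click 1 (3,2) count=1: revealed 1 new [(3,2)] -> total=1
Click 2 (4,6) count=0: revealed 16 new [(2,5) (2,6) (3,5) (3,6) (4,3) (4,4) (4,5) (4,6) (5,3) (5,4) (5,5) (5,6) (6,3) (6,4) (6,5) (6,6)] -> total=17
Click 3 (0,2) count=3: revealed 1 new [(0,2)] -> total=18

Answer: ..#....
.......
.....##
..#..##
...####
...####
...####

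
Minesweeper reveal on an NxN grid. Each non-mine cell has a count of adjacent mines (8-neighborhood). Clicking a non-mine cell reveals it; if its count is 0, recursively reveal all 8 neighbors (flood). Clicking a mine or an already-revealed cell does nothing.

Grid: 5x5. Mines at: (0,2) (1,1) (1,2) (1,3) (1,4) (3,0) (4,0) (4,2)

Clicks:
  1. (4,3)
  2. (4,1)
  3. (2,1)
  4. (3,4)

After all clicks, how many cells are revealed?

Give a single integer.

Click 1 (4,3) count=1: revealed 1 new [(4,3)] -> total=1
Click 2 (4,1) count=3: revealed 1 new [(4,1)] -> total=2
Click 3 (2,1) count=3: revealed 1 new [(2,1)] -> total=3
Click 4 (3,4) count=0: revealed 5 new [(2,3) (2,4) (3,3) (3,4) (4,4)] -> total=8

Answer: 8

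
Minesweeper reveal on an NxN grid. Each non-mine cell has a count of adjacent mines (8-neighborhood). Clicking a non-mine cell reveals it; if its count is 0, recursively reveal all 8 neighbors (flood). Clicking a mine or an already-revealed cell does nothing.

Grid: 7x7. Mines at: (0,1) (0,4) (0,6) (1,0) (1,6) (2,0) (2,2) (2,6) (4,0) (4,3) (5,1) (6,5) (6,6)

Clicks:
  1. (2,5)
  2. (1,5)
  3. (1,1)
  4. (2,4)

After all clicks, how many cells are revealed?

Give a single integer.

Click 1 (2,5) count=2: revealed 1 new [(2,5)] -> total=1
Click 2 (1,5) count=4: revealed 1 new [(1,5)] -> total=2
Click 3 (1,1) count=4: revealed 1 new [(1,1)] -> total=3
Click 4 (2,4) count=0: revealed 7 new [(1,3) (1,4) (2,3) (2,4) (3,3) (3,4) (3,5)] -> total=10

Answer: 10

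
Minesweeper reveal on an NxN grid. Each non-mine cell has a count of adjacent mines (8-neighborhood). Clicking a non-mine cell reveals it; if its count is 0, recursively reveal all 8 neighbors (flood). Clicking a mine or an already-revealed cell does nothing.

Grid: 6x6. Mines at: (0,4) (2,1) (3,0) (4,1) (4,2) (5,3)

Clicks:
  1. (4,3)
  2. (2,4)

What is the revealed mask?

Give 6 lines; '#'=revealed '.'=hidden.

Answer: ......
..####
..####
..####
...###
....##

Derivation:
Click 1 (4,3) count=2: revealed 1 new [(4,3)] -> total=1
Click 2 (2,4) count=0: revealed 16 new [(1,2) (1,3) (1,4) (1,5) (2,2) (2,3) (2,4) (2,5) (3,2) (3,3) (3,4) (3,5) (4,4) (4,5) (5,4) (5,5)] -> total=17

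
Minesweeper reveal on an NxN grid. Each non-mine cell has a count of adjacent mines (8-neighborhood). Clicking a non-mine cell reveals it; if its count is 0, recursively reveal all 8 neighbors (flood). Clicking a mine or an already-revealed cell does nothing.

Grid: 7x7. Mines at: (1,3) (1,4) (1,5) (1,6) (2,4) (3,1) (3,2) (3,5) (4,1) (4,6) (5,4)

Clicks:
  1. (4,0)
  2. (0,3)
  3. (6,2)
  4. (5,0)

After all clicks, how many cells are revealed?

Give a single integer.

Answer: 10

Derivation:
Click 1 (4,0) count=2: revealed 1 new [(4,0)] -> total=1
Click 2 (0,3) count=2: revealed 1 new [(0,3)] -> total=2
Click 3 (6,2) count=0: revealed 8 new [(5,0) (5,1) (5,2) (5,3) (6,0) (6,1) (6,2) (6,3)] -> total=10
Click 4 (5,0) count=1: revealed 0 new [(none)] -> total=10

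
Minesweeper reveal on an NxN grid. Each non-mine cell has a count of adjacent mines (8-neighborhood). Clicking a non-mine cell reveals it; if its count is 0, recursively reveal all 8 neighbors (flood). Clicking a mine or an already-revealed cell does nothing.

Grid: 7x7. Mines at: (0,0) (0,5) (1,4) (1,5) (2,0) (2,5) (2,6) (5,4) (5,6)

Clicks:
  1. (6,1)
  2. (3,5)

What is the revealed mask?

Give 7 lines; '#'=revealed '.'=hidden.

Click 1 (6,1) count=0: revealed 28 new [(0,1) (0,2) (0,3) (1,1) (1,2) (1,3) (2,1) (2,2) (2,3) (2,4) (3,0) (3,1) (3,2) (3,3) (3,4) (4,0) (4,1) (4,2) (4,3) (4,4) (5,0) (5,1) (5,2) (5,3) (6,0) (6,1) (6,2) (6,3)] -> total=28
Click 2 (3,5) count=2: revealed 1 new [(3,5)] -> total=29

Answer: .###...
.###...
.####..
######.
#####..
####...
####...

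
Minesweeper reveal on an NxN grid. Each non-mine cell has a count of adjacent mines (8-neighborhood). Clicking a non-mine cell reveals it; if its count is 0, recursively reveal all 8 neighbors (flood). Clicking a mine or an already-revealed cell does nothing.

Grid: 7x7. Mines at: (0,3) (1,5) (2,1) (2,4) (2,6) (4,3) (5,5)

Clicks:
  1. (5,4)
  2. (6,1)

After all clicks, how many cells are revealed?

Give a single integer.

Click 1 (5,4) count=2: revealed 1 new [(5,4)] -> total=1
Click 2 (6,1) count=0: revealed 15 new [(3,0) (3,1) (3,2) (4,0) (4,1) (4,2) (5,0) (5,1) (5,2) (5,3) (6,0) (6,1) (6,2) (6,3) (6,4)] -> total=16

Answer: 16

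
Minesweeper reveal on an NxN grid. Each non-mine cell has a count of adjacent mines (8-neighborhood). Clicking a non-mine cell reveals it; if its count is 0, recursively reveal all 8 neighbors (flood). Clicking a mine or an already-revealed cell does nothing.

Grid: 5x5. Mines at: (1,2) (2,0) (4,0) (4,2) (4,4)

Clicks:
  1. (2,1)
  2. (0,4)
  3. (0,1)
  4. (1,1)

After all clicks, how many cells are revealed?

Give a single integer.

Click 1 (2,1) count=2: revealed 1 new [(2,1)] -> total=1
Click 2 (0,4) count=0: revealed 8 new [(0,3) (0,4) (1,3) (1,4) (2,3) (2,4) (3,3) (3,4)] -> total=9
Click 3 (0,1) count=1: revealed 1 new [(0,1)] -> total=10
Click 4 (1,1) count=2: revealed 1 new [(1,1)] -> total=11

Answer: 11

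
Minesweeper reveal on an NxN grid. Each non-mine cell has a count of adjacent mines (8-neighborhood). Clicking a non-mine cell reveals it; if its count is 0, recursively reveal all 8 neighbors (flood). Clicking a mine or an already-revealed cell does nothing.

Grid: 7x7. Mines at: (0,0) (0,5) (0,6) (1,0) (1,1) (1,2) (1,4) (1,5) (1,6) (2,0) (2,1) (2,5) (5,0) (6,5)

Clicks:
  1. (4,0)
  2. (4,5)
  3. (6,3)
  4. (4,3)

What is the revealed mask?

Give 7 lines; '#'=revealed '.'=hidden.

Click 1 (4,0) count=1: revealed 1 new [(4,0)] -> total=1
Click 2 (4,5) count=0: revealed 25 new [(2,2) (2,3) (2,4) (3,1) (3,2) (3,3) (3,4) (3,5) (3,6) (4,1) (4,2) (4,3) (4,4) (4,5) (4,6) (5,1) (5,2) (5,3) (5,4) (5,5) (5,6) (6,1) (6,2) (6,3) (6,4)] -> total=26
Click 3 (6,3) count=0: revealed 0 new [(none)] -> total=26
Click 4 (4,3) count=0: revealed 0 new [(none)] -> total=26

Answer: .......
.......
..###..
.######
#######
.######
.####..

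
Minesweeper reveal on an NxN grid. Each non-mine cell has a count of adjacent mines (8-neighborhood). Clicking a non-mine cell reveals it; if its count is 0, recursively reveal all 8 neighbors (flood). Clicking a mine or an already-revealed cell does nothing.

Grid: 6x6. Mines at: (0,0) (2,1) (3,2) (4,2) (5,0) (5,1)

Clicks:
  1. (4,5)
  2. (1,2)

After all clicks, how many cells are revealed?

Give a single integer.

Answer: 23

Derivation:
Click 1 (4,5) count=0: revealed 23 new [(0,1) (0,2) (0,3) (0,4) (0,5) (1,1) (1,2) (1,3) (1,4) (1,5) (2,2) (2,3) (2,4) (2,5) (3,3) (3,4) (3,5) (4,3) (4,4) (4,5) (5,3) (5,4) (5,5)] -> total=23
Click 2 (1,2) count=1: revealed 0 new [(none)] -> total=23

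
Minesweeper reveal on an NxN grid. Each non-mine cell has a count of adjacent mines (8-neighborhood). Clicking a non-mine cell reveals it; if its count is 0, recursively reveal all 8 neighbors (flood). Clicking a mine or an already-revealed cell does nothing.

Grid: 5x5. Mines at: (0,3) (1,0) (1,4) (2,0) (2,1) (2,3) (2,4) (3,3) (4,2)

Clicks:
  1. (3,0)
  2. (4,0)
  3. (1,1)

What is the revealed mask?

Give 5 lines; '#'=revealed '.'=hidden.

Answer: .....
.#...
.....
##...
##...

Derivation:
Click 1 (3,0) count=2: revealed 1 new [(3,0)] -> total=1
Click 2 (4,0) count=0: revealed 3 new [(3,1) (4,0) (4,1)] -> total=4
Click 3 (1,1) count=3: revealed 1 new [(1,1)] -> total=5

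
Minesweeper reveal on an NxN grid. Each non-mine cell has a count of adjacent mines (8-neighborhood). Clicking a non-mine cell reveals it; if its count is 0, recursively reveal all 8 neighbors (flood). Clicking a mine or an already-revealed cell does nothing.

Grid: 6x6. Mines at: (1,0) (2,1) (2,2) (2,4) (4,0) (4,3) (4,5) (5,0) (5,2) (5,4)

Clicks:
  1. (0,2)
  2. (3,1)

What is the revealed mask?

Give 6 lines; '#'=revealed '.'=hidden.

Answer: .#####
.#####
......
.#....
......
......

Derivation:
Click 1 (0,2) count=0: revealed 10 new [(0,1) (0,2) (0,3) (0,4) (0,5) (1,1) (1,2) (1,3) (1,4) (1,5)] -> total=10
Click 2 (3,1) count=3: revealed 1 new [(3,1)] -> total=11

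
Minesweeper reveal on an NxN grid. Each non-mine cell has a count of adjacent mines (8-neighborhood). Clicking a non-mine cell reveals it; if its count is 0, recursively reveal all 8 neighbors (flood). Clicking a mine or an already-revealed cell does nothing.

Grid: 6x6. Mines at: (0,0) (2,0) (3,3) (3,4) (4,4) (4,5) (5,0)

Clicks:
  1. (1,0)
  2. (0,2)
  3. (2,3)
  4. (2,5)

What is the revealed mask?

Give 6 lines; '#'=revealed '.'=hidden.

Answer: .#####
######
.#####
......
......
......

Derivation:
Click 1 (1,0) count=2: revealed 1 new [(1,0)] -> total=1
Click 2 (0,2) count=0: revealed 15 new [(0,1) (0,2) (0,3) (0,4) (0,5) (1,1) (1,2) (1,3) (1,4) (1,5) (2,1) (2,2) (2,3) (2,4) (2,5)] -> total=16
Click 3 (2,3) count=2: revealed 0 new [(none)] -> total=16
Click 4 (2,5) count=1: revealed 0 new [(none)] -> total=16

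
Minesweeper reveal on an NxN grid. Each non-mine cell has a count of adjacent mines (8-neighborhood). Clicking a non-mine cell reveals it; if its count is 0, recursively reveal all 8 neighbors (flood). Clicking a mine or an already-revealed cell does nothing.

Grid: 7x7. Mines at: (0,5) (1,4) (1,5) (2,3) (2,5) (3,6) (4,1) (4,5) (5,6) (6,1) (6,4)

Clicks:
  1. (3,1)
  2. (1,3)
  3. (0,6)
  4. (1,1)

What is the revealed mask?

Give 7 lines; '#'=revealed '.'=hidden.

Answer: ####..#
####...
###....
###....
.......
.......
.......

Derivation:
Click 1 (3,1) count=1: revealed 1 new [(3,1)] -> total=1
Click 2 (1,3) count=2: revealed 1 new [(1,3)] -> total=2
Click 3 (0,6) count=2: revealed 1 new [(0,6)] -> total=3
Click 4 (1,1) count=0: revealed 12 new [(0,0) (0,1) (0,2) (0,3) (1,0) (1,1) (1,2) (2,0) (2,1) (2,2) (3,0) (3,2)] -> total=15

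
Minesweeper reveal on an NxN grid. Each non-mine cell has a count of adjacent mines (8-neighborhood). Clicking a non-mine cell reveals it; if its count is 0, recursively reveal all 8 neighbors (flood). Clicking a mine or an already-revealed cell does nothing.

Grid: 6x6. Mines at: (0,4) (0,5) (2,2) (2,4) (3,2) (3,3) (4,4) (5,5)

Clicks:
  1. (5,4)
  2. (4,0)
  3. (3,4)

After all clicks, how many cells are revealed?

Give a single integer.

Answer: 22

Derivation:
Click 1 (5,4) count=2: revealed 1 new [(5,4)] -> total=1
Click 2 (4,0) count=0: revealed 20 new [(0,0) (0,1) (0,2) (0,3) (1,0) (1,1) (1,2) (1,3) (2,0) (2,1) (3,0) (3,1) (4,0) (4,1) (4,2) (4,3) (5,0) (5,1) (5,2) (5,3)] -> total=21
Click 3 (3,4) count=3: revealed 1 new [(3,4)] -> total=22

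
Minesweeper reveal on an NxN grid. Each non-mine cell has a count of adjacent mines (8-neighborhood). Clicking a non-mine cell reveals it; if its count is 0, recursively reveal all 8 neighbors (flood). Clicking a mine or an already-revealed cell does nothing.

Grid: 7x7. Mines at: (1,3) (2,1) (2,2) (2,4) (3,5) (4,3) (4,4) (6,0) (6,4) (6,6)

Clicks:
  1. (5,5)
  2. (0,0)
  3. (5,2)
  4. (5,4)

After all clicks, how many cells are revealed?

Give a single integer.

Click 1 (5,5) count=3: revealed 1 new [(5,5)] -> total=1
Click 2 (0,0) count=0: revealed 6 new [(0,0) (0,1) (0,2) (1,0) (1,1) (1,2)] -> total=7
Click 3 (5,2) count=1: revealed 1 new [(5,2)] -> total=8
Click 4 (5,4) count=3: revealed 1 new [(5,4)] -> total=9

Answer: 9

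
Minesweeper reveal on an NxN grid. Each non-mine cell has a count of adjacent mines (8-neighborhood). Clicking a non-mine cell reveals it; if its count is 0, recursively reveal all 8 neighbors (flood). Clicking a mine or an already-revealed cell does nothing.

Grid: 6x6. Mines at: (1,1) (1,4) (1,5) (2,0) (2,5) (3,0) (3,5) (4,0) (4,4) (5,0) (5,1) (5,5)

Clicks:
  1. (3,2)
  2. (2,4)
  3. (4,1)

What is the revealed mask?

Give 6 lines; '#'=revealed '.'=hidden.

Click 1 (3,2) count=0: revealed 9 new [(2,1) (2,2) (2,3) (3,1) (3,2) (3,3) (4,1) (4,2) (4,3)] -> total=9
Click 2 (2,4) count=4: revealed 1 new [(2,4)] -> total=10
Click 3 (4,1) count=4: revealed 0 new [(none)] -> total=10

Answer: ......
......
.####.
.###..
.###..
......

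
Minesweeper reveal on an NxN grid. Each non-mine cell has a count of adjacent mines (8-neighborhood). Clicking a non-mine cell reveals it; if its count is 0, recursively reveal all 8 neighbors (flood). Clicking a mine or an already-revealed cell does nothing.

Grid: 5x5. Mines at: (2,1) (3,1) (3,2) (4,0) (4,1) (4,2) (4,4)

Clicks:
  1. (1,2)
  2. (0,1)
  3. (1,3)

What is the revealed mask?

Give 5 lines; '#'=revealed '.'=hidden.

Answer: #####
#####
..###
...##
.....

Derivation:
Click 1 (1,2) count=1: revealed 1 new [(1,2)] -> total=1
Click 2 (0,1) count=0: revealed 14 new [(0,0) (0,1) (0,2) (0,3) (0,4) (1,0) (1,1) (1,3) (1,4) (2,2) (2,3) (2,4) (3,3) (3,4)] -> total=15
Click 3 (1,3) count=0: revealed 0 new [(none)] -> total=15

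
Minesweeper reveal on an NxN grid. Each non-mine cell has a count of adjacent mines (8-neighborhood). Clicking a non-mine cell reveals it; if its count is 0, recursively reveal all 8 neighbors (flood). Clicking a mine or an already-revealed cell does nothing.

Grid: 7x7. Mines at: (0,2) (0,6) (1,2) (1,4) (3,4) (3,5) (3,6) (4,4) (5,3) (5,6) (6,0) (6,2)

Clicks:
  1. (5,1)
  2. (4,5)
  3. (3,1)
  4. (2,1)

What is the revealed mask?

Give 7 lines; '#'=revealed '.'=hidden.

Click 1 (5,1) count=2: revealed 1 new [(5,1)] -> total=1
Click 2 (4,5) count=5: revealed 1 new [(4,5)] -> total=2
Click 3 (3,1) count=0: revealed 18 new [(0,0) (0,1) (1,0) (1,1) (2,0) (2,1) (2,2) (2,3) (3,0) (3,1) (3,2) (3,3) (4,0) (4,1) (4,2) (4,3) (5,0) (5,2)] -> total=20
Click 4 (2,1) count=1: revealed 0 new [(none)] -> total=20

Answer: ##.....
##.....
####...
####...
####.#.
###....
.......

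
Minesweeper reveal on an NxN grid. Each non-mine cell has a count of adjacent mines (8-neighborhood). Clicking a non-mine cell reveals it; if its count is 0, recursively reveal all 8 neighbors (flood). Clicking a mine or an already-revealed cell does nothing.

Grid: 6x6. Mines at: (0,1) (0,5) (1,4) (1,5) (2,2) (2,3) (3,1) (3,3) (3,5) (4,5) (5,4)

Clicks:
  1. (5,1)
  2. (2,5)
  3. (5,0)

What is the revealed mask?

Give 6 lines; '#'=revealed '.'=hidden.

Click 1 (5,1) count=0: revealed 8 new [(4,0) (4,1) (4,2) (4,3) (5,0) (5,1) (5,2) (5,3)] -> total=8
Click 2 (2,5) count=3: revealed 1 new [(2,5)] -> total=9
Click 3 (5,0) count=0: revealed 0 new [(none)] -> total=9

Answer: ......
......
.....#
......
####..
####..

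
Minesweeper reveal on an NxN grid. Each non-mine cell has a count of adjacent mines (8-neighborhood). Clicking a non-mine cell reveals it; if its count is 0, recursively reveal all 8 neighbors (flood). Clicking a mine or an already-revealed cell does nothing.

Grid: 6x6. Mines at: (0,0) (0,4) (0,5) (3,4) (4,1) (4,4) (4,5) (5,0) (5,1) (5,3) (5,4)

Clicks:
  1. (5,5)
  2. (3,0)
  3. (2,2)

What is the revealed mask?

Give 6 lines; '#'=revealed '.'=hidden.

Click 1 (5,5) count=3: revealed 1 new [(5,5)] -> total=1
Click 2 (3,0) count=1: revealed 1 new [(3,0)] -> total=2
Click 3 (2,2) count=0: revealed 14 new [(0,1) (0,2) (0,3) (1,0) (1,1) (1,2) (1,3) (2,0) (2,1) (2,2) (2,3) (3,1) (3,2) (3,3)] -> total=16

Answer: .###..
####..
####..
####..
......
.....#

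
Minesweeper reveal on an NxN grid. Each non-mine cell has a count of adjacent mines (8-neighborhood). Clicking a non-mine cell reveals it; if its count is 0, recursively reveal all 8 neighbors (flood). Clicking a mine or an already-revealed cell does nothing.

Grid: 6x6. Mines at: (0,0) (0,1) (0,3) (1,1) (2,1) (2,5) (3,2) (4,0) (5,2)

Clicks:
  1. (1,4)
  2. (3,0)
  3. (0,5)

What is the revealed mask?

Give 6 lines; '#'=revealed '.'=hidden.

Click 1 (1,4) count=2: revealed 1 new [(1,4)] -> total=1
Click 2 (3,0) count=2: revealed 1 new [(3,0)] -> total=2
Click 3 (0,5) count=0: revealed 3 new [(0,4) (0,5) (1,5)] -> total=5

Answer: ....##
....##
......
#.....
......
......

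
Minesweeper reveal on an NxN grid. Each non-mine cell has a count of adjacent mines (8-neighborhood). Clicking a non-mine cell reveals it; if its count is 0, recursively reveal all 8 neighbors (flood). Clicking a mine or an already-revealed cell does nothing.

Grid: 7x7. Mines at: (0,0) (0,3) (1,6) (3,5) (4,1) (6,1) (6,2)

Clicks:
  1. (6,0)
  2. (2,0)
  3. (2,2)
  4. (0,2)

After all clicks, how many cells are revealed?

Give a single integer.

Click 1 (6,0) count=1: revealed 1 new [(6,0)] -> total=1
Click 2 (2,0) count=0: revealed 29 new [(1,0) (1,1) (1,2) (1,3) (1,4) (2,0) (2,1) (2,2) (2,3) (2,4) (3,0) (3,1) (3,2) (3,3) (3,4) (4,2) (4,3) (4,4) (4,5) (4,6) (5,2) (5,3) (5,4) (5,5) (5,6) (6,3) (6,4) (6,5) (6,6)] -> total=30
Click 3 (2,2) count=0: revealed 0 new [(none)] -> total=30
Click 4 (0,2) count=1: revealed 1 new [(0,2)] -> total=31

Answer: 31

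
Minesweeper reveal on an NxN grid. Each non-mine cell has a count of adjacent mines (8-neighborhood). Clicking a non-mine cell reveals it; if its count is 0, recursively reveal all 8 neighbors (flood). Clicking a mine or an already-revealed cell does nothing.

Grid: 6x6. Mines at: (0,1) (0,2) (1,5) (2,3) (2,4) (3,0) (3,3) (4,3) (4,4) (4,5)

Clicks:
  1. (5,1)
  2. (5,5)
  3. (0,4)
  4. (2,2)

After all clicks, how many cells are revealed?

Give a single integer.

Click 1 (5,1) count=0: revealed 6 new [(4,0) (4,1) (4,2) (5,0) (5,1) (5,2)] -> total=6
Click 2 (5,5) count=2: revealed 1 new [(5,5)] -> total=7
Click 3 (0,4) count=1: revealed 1 new [(0,4)] -> total=8
Click 4 (2,2) count=2: revealed 1 new [(2,2)] -> total=9

Answer: 9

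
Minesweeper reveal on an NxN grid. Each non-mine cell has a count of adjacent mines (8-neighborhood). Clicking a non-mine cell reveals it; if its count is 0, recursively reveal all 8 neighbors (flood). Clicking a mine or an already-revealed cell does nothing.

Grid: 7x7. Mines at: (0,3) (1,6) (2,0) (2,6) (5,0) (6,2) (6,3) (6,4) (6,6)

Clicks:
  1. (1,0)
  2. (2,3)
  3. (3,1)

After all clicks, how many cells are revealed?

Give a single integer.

Click 1 (1,0) count=1: revealed 1 new [(1,0)] -> total=1
Click 2 (2,3) count=0: revealed 28 new [(1,1) (1,2) (1,3) (1,4) (1,5) (2,1) (2,2) (2,3) (2,4) (2,5) (3,1) (3,2) (3,3) (3,4) (3,5) (3,6) (4,1) (4,2) (4,3) (4,4) (4,5) (4,6) (5,1) (5,2) (5,3) (5,4) (5,5) (5,6)] -> total=29
Click 3 (3,1) count=1: revealed 0 new [(none)] -> total=29

Answer: 29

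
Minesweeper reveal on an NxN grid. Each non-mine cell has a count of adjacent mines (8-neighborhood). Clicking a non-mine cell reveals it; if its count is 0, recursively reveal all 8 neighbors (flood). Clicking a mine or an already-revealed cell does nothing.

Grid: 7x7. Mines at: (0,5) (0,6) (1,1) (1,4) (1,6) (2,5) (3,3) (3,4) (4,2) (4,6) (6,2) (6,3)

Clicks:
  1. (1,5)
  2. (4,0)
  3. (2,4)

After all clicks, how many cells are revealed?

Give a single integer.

Click 1 (1,5) count=5: revealed 1 new [(1,5)] -> total=1
Click 2 (4,0) count=0: revealed 10 new [(2,0) (2,1) (3,0) (3,1) (4,0) (4,1) (5,0) (5,1) (6,0) (6,1)] -> total=11
Click 3 (2,4) count=4: revealed 1 new [(2,4)] -> total=12

Answer: 12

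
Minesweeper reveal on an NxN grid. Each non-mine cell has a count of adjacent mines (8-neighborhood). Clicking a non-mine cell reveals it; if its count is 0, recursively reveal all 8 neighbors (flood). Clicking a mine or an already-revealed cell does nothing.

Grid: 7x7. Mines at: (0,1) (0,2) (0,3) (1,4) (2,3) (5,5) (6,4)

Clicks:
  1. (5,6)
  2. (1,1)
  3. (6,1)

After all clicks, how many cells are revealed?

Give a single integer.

Click 1 (5,6) count=1: revealed 1 new [(5,6)] -> total=1
Click 2 (1,1) count=2: revealed 1 new [(1,1)] -> total=2
Click 3 (6,1) count=0: revealed 24 new [(1,0) (1,2) (2,0) (2,1) (2,2) (3,0) (3,1) (3,2) (3,3) (3,4) (4,0) (4,1) (4,2) (4,3) (4,4) (5,0) (5,1) (5,2) (5,3) (5,4) (6,0) (6,1) (6,2) (6,3)] -> total=26

Answer: 26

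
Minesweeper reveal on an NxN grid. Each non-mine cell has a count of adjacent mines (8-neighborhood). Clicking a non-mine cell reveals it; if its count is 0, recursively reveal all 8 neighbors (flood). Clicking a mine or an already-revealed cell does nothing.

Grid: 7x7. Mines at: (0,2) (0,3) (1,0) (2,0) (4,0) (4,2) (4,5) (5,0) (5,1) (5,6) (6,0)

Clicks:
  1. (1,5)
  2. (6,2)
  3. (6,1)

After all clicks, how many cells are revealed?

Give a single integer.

Click 1 (1,5) count=0: revealed 21 new [(0,4) (0,5) (0,6) (1,1) (1,2) (1,3) (1,4) (1,5) (1,6) (2,1) (2,2) (2,3) (2,4) (2,5) (2,6) (3,1) (3,2) (3,3) (3,4) (3,5) (3,6)] -> total=21
Click 2 (6,2) count=1: revealed 1 new [(6,2)] -> total=22
Click 3 (6,1) count=3: revealed 1 new [(6,1)] -> total=23

Answer: 23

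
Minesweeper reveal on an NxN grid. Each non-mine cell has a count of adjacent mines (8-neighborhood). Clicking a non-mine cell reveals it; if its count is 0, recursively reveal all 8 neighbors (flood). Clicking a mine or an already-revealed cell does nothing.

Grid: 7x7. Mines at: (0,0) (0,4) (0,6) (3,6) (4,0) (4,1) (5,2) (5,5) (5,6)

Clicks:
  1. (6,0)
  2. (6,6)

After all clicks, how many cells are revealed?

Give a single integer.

Answer: 5

Derivation:
Click 1 (6,0) count=0: revealed 4 new [(5,0) (5,1) (6,0) (6,1)] -> total=4
Click 2 (6,6) count=2: revealed 1 new [(6,6)] -> total=5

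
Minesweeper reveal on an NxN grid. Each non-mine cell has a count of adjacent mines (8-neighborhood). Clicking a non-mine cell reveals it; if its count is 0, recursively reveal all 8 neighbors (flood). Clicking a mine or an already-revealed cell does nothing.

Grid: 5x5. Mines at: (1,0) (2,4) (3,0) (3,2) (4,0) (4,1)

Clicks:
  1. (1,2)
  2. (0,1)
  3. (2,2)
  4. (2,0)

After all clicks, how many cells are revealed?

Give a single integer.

Answer: 12

Derivation:
Click 1 (1,2) count=0: revealed 11 new [(0,1) (0,2) (0,3) (0,4) (1,1) (1,2) (1,3) (1,4) (2,1) (2,2) (2,3)] -> total=11
Click 2 (0,1) count=1: revealed 0 new [(none)] -> total=11
Click 3 (2,2) count=1: revealed 0 new [(none)] -> total=11
Click 4 (2,0) count=2: revealed 1 new [(2,0)] -> total=12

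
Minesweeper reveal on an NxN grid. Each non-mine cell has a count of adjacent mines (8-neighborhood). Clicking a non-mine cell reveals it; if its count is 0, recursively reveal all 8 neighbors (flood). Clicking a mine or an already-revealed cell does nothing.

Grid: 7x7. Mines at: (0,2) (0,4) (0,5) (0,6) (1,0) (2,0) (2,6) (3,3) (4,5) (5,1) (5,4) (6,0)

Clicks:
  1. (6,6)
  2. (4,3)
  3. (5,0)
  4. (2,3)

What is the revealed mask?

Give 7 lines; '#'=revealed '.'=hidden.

Click 1 (6,6) count=0: revealed 4 new [(5,5) (5,6) (6,5) (6,6)] -> total=4
Click 2 (4,3) count=2: revealed 1 new [(4,3)] -> total=5
Click 3 (5,0) count=2: revealed 1 new [(5,0)] -> total=6
Click 4 (2,3) count=1: revealed 1 new [(2,3)] -> total=7

Answer: .......
.......
...#...
.......
...#...
#....##
.....##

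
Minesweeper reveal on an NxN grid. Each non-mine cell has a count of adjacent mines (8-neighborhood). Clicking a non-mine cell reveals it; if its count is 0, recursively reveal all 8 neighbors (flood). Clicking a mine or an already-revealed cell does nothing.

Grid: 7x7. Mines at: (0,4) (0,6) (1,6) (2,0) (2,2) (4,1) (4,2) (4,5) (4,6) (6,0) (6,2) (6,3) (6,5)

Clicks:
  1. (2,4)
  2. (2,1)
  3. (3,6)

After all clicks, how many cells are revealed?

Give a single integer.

Click 1 (2,4) count=0: revealed 9 new [(1,3) (1,4) (1,5) (2,3) (2,4) (2,5) (3,3) (3,4) (3,5)] -> total=9
Click 2 (2,1) count=2: revealed 1 new [(2,1)] -> total=10
Click 3 (3,6) count=2: revealed 1 new [(3,6)] -> total=11

Answer: 11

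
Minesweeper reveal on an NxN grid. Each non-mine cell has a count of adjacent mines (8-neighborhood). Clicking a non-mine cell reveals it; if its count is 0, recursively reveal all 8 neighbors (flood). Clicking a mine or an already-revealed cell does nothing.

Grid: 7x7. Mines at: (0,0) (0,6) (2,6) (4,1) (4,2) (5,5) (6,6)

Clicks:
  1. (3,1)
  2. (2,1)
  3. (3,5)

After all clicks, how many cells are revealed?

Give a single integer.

Answer: 26

Derivation:
Click 1 (3,1) count=2: revealed 1 new [(3,1)] -> total=1
Click 2 (2,1) count=0: revealed 25 new [(0,1) (0,2) (0,3) (0,4) (0,5) (1,0) (1,1) (1,2) (1,3) (1,4) (1,5) (2,0) (2,1) (2,2) (2,3) (2,4) (2,5) (3,0) (3,2) (3,3) (3,4) (3,5) (4,3) (4,4) (4,5)] -> total=26
Click 3 (3,5) count=1: revealed 0 new [(none)] -> total=26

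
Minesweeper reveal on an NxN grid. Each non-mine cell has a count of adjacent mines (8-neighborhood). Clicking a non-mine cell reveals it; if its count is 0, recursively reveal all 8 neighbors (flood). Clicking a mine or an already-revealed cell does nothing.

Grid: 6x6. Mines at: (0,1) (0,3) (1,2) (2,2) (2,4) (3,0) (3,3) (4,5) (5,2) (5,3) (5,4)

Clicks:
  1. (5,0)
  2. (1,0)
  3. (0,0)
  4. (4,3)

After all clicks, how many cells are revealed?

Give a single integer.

Click 1 (5,0) count=0: revealed 4 new [(4,0) (4,1) (5,0) (5,1)] -> total=4
Click 2 (1,0) count=1: revealed 1 new [(1,0)] -> total=5
Click 3 (0,0) count=1: revealed 1 new [(0,0)] -> total=6
Click 4 (4,3) count=4: revealed 1 new [(4,3)] -> total=7

Answer: 7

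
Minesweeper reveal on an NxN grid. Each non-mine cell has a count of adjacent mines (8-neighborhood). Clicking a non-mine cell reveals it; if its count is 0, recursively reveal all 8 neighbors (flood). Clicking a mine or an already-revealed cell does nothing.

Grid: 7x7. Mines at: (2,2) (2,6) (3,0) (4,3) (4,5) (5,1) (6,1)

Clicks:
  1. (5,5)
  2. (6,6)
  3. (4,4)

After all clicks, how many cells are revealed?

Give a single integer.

Answer: 11

Derivation:
Click 1 (5,5) count=1: revealed 1 new [(5,5)] -> total=1
Click 2 (6,6) count=0: revealed 9 new [(5,2) (5,3) (5,4) (5,6) (6,2) (6,3) (6,4) (6,5) (6,6)] -> total=10
Click 3 (4,4) count=2: revealed 1 new [(4,4)] -> total=11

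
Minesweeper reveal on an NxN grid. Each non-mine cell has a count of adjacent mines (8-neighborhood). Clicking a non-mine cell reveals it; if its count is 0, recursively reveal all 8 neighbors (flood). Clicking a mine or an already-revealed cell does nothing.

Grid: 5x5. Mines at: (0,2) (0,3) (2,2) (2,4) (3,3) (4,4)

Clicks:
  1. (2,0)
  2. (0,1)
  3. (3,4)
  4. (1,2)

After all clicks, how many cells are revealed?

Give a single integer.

Click 1 (2,0) count=0: revealed 12 new [(0,0) (0,1) (1,0) (1,1) (2,0) (2,1) (3,0) (3,1) (3,2) (4,0) (4,1) (4,2)] -> total=12
Click 2 (0,1) count=1: revealed 0 new [(none)] -> total=12
Click 3 (3,4) count=3: revealed 1 new [(3,4)] -> total=13
Click 4 (1,2) count=3: revealed 1 new [(1,2)] -> total=14

Answer: 14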